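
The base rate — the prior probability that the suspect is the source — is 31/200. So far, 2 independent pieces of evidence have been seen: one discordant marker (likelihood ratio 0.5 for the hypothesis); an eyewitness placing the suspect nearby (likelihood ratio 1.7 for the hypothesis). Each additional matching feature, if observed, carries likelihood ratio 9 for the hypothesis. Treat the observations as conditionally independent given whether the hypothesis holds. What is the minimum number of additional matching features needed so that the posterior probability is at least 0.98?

Prior odds = 0.155/0.845 = 31/169.
Combined Bayes factor of the evidence already in hand = 0.5 × 1.7 = 0.85.
Odds after that evidence = (31/169) × 0.85 = 527/3380.
Target odds = 0.98/0.02 = 49.
Need 9ⁿ ≥ 49 ÷ (527/3380) = 165620/527.
9² = 81 falls short of 165620/527 but 9³ = 729 reaches it, so n = 3.

3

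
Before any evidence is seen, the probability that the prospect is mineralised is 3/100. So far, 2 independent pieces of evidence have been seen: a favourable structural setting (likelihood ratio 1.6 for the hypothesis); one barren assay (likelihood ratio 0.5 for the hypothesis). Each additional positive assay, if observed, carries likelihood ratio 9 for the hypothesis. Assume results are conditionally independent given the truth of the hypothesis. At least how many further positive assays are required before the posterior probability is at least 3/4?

Prior odds = 0.03/0.97 = 3/97.
Combined Bayes factor of the evidence already in hand = 1.6 × 0.5 = 0.8.
Odds after that evidence = (3/97) × 0.8 = 12/485.
Target odds = 0.75/0.25 = 3.
Need 9ⁿ ≥ 3 ÷ (12/485) = 121.25.
9² = 81 falls short of 121.25 but 9³ = 729 reaches it, so n = 3.

3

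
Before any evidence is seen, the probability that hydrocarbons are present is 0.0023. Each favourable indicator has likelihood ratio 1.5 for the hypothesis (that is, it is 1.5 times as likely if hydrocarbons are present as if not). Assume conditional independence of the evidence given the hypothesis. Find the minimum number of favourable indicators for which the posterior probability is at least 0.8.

19

Prior odds = 0.0023/0.9977 = 23/9977.
Likelihood ratio per favourable indicator = 1.5.
Target odds: 0.8 ÷ 0.2 = 4.
Need (23/9977) × 1.5ⁿ ≥ 4, i.e. 1.5ⁿ ≥ 39908/23.
1.5¹⁸ = 387420489/262144 falls short of 39908/23 but 1.5¹⁹ ≈2216.84 reaches it, so n = 19.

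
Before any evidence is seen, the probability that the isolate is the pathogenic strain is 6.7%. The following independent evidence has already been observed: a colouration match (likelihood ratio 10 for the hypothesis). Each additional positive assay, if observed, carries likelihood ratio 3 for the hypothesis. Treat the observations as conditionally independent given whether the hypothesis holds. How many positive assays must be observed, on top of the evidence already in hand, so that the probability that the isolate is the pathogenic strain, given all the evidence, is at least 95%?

Prior odds = 0.067/0.933 = 67/933.
Bayes factor of the evidence already in hand = 10.
Odds after that evidence = (67/933) × 10 = 670/933.
Target odds = 0.95/0.05 = 19.
Need 3ⁿ ≥ 19 ÷ (670/933) = 17727/670.
3² = 9 falls short of 17727/670 but 3³ = 27 reaches it, so n = 3.

3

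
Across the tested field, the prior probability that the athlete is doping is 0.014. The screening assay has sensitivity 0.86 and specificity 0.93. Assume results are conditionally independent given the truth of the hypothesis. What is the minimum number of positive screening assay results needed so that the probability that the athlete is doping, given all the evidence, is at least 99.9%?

5

Prior odds = 0.014/0.986 = 7/493.
False-positive rate = 1 − 0.93 = 0.07; likelihood ratio of a positive = 0.86/0.07 = 86/7.
Target odds: 0.999 ÷ 0.001 = 999.
Require (86/7)ⁿ ≥ 999 ÷ (7/493) = 492507/7.
(86/7)⁴ = 54700816/2401 falls short of 492507/7 but (86/7)⁵ ≈279899 reaches it, so n = 5.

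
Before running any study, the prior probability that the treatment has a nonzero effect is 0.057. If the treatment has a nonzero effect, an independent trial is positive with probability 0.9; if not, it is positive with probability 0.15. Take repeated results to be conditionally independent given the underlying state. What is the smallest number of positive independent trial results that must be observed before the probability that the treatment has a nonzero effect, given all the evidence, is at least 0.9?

3

Prior odds = 0.057/0.943 = 57/943.
Likelihood ratio of a positive = 0.9/0.15 = 6.
Target odds: 0.9 ÷ 0.1 = 9.
Require 6ⁿ ≥ 9 ÷ (57/943) = 2829/19.
6² = 36 falls short of 2829/19 but 6³ = 216 reaches it, so n = 3.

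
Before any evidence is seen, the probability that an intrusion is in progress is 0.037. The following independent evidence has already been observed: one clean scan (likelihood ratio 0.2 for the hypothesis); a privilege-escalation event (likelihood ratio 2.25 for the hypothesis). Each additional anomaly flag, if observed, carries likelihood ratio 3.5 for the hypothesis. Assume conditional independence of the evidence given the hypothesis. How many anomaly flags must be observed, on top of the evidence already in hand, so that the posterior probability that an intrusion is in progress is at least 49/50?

Prior odds = 0.037/0.963 = 37/963.
Combined Bayes factor of the evidence already in hand = 0.2 × 2.25 = 0.45.
Odds after that evidence = (37/963) × 0.45 = 37/2140.
Target odds = 0.98/0.02 = 49.
Need 3.5ⁿ ≥ 49 ÷ (37/2140) = 104860/37.
3.5⁶ = 1838.265625 falls short of 104860/37 but 3.5⁷ = 823543/128 reaches it, so n = 7.

7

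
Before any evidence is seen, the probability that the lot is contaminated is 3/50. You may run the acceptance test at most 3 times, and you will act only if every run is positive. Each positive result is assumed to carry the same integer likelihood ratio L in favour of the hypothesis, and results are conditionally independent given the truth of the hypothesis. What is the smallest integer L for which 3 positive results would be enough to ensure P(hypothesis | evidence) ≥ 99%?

Prior odds = 0.06/0.94 = 3/47.
Target odds = 0.99/0.01 = 99.
Need L³ ≥ 99 ÷ (3/47) = 1551.
11³ = 1331 < 1551 ≤ 1728 = 12³, so L = 12.

12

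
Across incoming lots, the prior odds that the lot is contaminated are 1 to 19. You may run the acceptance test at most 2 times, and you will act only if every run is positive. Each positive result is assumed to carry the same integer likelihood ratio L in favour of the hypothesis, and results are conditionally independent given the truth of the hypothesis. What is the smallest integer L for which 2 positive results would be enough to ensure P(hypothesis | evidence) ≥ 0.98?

31

Prior odds = 1/19.
Target odds = 0.98/0.02 = 49.
Need L² ≥ 49 ÷ (1/19) = 931.
30² = 900 < 931 ≤ 961 = 31², so L = 31.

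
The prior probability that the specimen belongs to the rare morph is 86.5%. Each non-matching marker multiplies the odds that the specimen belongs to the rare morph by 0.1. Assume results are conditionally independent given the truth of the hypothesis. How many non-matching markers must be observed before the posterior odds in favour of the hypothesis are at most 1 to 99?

Prior odds: 0.865 ÷ 0.135 = 173/27.
Likelihood ratio per non-matching marker = 0.1.
Target odds = 1/99.
Require 0.1ⁿ ≤ 1/99 ÷ (173/27) = 3/1903.
0.1² = 0.01 is still above 3/1903 but 0.1³ = 0.001 is at or below it, so n = 3.

3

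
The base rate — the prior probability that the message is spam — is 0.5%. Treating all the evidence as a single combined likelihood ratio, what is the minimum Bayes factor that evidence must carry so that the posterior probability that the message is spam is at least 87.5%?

1393

Prior odds = 0.005/0.995 = 1/199.
Target odds = 0.875/0.125 = 7.
Required Bayes factor = 7 ÷ (1/199) = 1393.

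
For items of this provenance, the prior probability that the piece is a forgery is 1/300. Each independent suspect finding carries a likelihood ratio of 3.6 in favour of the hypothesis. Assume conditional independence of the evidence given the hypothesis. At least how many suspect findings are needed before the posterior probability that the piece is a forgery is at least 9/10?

7

Prior odds: (1/300) ÷ (299/300) = 1/299.
Likelihood ratio per suspect finding = 3.6.
Target posterior odds = 0.9/0.1 = 9.
Need (1/299) × 3.6ⁿ ≥ 9, i.e. 3.6ⁿ ≥ 2691.
3.6⁶ = 34012224/15625 falls short of 2691 but 3.6⁷ = 612220032/78125 reaches it, so n = 7.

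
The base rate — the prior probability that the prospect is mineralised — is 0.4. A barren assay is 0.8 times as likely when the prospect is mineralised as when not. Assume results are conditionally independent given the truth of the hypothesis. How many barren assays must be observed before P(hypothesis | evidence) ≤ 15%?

6

Prior odds: 0.4 ÷ 0.6 = 2/3.
Likelihood ratio per barren assay = 0.8.
Target posterior odds = 0.15/0.85 = 3/17.
Require 0.8ⁿ ≤ 3/17 ÷ (2/3) = 9/34.
0.8⁵ = 0.32768 is still above 9/34 but 0.8⁶ = 4096/15625 is at or below it, so n = 6.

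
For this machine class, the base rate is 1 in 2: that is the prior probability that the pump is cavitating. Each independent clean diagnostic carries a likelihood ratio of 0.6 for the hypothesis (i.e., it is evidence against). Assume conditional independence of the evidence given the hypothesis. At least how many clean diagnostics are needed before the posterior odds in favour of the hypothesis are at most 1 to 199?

11

Prior odds = 0.5/0.5 = 1.
Likelihood ratio per clean diagnostic = 0.6.
Target odds = 1/199.
Require 0.6ⁿ ≤ 1/199 ÷ 1 = 1/199.
0.6¹⁰ = 59049/9765625 is still above 1/199 but 0.6¹¹ = 177147/48828125 is at or below it, so n = 11.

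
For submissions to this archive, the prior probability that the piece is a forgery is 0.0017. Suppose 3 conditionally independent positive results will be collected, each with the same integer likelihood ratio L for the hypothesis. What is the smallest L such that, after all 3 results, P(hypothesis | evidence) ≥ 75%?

Prior odds = 0.0017/0.9983 = 17/9983.
Target odds = 0.75/0.25 = 3.
Need L³ ≥ 3 ÷ (17/9983) = 29949/17.
12³ = 1728 < 29949/17 ≤ 2197 = 13³, so L = 13.

13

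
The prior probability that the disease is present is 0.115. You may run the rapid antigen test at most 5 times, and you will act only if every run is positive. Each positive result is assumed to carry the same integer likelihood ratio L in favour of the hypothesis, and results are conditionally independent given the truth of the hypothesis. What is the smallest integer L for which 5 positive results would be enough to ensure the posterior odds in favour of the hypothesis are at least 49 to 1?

4

Prior odds = 0.115/0.885 = 23/177.
Target odds = 49.
Need L⁵ ≥ 49 ÷ (23/177) = 8673/23.
3⁵ = 243 < 8673/23 ≤ 1024 = 4⁵, so L = 4.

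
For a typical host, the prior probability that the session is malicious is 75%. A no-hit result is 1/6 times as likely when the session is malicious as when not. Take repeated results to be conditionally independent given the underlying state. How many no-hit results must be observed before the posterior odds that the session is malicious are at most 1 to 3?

Prior odds = 0.75/0.25 = 3.
Likelihood ratio per no-hit result = 1/6.
Target odds = 1/3.
Need 3 × (1/6)ⁿ ≤ 1/3, i.e. (1/6)ⁿ ≤ 1/9.
(1/6)¹ = 1/6 is still above 1/9 but (1/6)² = 1/36 is at or below it, so n = 2.

2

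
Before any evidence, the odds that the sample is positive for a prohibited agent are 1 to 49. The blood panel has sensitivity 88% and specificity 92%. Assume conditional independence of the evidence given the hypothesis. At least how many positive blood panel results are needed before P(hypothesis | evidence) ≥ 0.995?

4

Prior odds = 1/49.
False-positive rate = 1 − 0.92 = 0.08; likelihood ratio of a positive = 0.88/0.08 = 11.
Target odds: 0.995 ÷ 0.005 = 199.
Need (1/49) × 11ⁿ ≥ 199, i.e. 11ⁿ ≥ 9751.
11³ = 1331 falls short of 9751 but 11⁴ = 14641 reaches it, so n = 4.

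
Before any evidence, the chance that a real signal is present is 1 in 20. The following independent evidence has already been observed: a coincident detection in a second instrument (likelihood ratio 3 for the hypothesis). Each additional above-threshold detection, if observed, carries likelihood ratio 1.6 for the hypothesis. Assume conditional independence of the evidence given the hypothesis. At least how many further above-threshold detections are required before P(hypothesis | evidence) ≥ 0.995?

16

Prior odds = 0.05/0.95 = 1/19.
Bayes factor of the evidence already in hand = 3.
Odds after that evidence = (1/19) × 3 = 3/19.
Target odds = 0.995/0.005 = 199.
Need 1.6ⁿ ≥ 199 ÷ (3/19) = 3781/3.
1.6¹⁵ ≈1152.92 falls short of 3781/3 but 1.6¹⁶ ≈1844.67 reaches it, so n = 16.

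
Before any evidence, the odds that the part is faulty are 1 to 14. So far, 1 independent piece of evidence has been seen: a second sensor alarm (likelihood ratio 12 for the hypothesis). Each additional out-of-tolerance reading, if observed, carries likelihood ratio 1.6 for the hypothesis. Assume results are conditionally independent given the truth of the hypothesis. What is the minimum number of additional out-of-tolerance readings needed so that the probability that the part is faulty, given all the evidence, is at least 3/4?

Prior odds = 1/14.
Bayes factor of the evidence already in hand = 12.
Odds after that evidence = (1/14) × 12 = 6/7.
Target odds = 0.75/0.25 = 3.
Need 1.6ⁿ ≥ 3 ÷ (6/7) = 3.5.
1.6² = 2.56 falls short of 3.5 but 1.6³ = 4.096 reaches it, so n = 3.

3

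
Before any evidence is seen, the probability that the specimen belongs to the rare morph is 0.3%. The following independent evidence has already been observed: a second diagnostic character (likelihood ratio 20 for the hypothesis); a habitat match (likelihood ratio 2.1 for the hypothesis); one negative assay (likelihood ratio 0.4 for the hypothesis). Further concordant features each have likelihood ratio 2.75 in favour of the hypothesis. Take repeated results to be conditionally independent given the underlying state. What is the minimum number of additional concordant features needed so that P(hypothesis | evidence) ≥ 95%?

Prior odds = 0.003/0.997 = 3/997.
Combined Bayes factor of the evidence already in hand = 20 × 2.1 × 0.4 = 16.8.
Odds after that evidence = (3/997) × 16.8 = 252/4985.
Target odds = 0.95/0.05 = 19.
Need 2.75ⁿ ≥ 19 ÷ (252/4985) = 94715/252.
2.75⁵ = 161051/1024 falls short of 94715/252 but 2.75⁶ = 1771561/4096 reaches it, so n = 6.

6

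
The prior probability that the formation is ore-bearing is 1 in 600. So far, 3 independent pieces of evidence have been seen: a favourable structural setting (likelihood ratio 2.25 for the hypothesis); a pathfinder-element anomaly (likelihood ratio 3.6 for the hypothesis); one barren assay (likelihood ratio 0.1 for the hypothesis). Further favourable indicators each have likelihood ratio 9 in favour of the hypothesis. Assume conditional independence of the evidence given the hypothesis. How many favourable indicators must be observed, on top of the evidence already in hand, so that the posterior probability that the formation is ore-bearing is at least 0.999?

7

Prior odds = (1/600)/(599/600) = 1/599.
Combined Bayes factor of the evidence already in hand = 2.25 × 3.6 × 0.1 = 0.81.
Odds after that evidence = (1/599) × 0.81 = 81/59900.
Target odds = 0.999/0.001 = 999.
Need 9ⁿ ≥ 999 ÷ (81/59900) = 2216300/3.
9⁶ = 531441 falls short of 2216300/3 but 9⁷ = 4782969 reaches it, so n = 7.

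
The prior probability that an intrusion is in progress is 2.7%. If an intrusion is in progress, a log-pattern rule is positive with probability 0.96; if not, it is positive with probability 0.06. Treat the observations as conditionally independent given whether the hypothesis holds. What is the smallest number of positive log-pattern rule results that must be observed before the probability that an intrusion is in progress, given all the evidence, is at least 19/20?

3

Prior odds: 0.027 ÷ 0.973 = 27/973.
Likelihood ratio of a positive = 0.96/0.06 = 16.
Target odds: 0.95 ÷ 0.05 = 19.
Require 16ⁿ ≥ 19 ÷ (27/973) = 18487/27.
16² = 256 falls short of 18487/27 but 16³ = 4096 reaches it, so n = 3.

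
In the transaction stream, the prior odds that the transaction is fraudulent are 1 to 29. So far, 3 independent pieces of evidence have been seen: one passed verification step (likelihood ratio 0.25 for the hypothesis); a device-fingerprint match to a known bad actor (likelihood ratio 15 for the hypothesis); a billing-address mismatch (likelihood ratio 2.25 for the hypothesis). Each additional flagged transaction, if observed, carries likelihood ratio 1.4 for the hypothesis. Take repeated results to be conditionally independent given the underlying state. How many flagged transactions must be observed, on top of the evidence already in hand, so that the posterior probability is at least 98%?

Prior odds = 1/29.
Combined Bayes factor of the evidence already in hand = 0.25 × 15 × 2.25 = 8.4375.
Odds after that evidence = (1/29) × 8.4375 = 135/464.
Target odds = 0.98/0.02 = 49.
Need 1.4ⁿ ≥ 49 ÷ (135/464) = 22736/135.
1.4¹⁵ ≈155.568 falls short of 22736/135 but 1.4¹⁶ ≈217.795 reaches it, so n = 16.

16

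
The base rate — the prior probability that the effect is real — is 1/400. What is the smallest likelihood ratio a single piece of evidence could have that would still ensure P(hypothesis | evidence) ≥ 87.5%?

Prior odds = 0.0025/0.9975 = 1/399.
Target odds = 0.875/0.125 = 7.
Required Bayes factor = 7 ÷ (1/399) = 2793.

2793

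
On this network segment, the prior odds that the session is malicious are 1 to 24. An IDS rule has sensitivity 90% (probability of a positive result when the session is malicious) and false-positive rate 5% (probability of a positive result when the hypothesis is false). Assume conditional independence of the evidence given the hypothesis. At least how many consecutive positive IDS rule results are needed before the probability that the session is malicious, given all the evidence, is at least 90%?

2

Prior odds = 1/24.
Likelihood ratio of a positive result = 0.9/0.05 = 18.
Target posterior odds = 0.9/0.1 = 9.
Need (1/24) × 18ⁿ ≥ 9, i.e. 18ⁿ ≥ 216.
18¹ = 18 falls short of 216 but 18² = 324 reaches it, so n = 2.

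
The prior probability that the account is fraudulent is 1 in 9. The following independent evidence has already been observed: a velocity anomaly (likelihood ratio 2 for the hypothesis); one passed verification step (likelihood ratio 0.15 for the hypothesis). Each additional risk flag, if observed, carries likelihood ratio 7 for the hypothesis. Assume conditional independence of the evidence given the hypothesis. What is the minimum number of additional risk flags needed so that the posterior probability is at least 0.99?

5

Prior odds = (1/9)/(8/9) = 0.125.
Combined Bayes factor of the evidence already in hand = 2 × 0.15 = 0.3.
Odds after that evidence = 0.125 × 0.3 = 0.0375.
Target odds = 0.99/0.01 = 99.
Need 7ⁿ ≥ 99 ÷ 0.0375 = 2640.
7⁴ = 2401 falls short of 2640 but 7⁵ = 16807 reaches it, so n = 5.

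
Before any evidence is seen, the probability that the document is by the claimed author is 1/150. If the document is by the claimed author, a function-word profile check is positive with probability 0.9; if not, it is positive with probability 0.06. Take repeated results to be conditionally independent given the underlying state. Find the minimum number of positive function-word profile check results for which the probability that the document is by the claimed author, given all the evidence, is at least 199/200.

4

Prior odds = (1/150)/(149/150) = 1/149.
Likelihood ratio of a positive = 0.9/0.06 = 15.
Target odds: 0.995 ÷ 0.005 = 199.
Need (1/149) × 15ⁿ ≥ 199, i.e. 15ⁿ ≥ 29651.
15³ = 3375 falls short of 29651 but 15⁴ = 50625 reaches it, so n = 4.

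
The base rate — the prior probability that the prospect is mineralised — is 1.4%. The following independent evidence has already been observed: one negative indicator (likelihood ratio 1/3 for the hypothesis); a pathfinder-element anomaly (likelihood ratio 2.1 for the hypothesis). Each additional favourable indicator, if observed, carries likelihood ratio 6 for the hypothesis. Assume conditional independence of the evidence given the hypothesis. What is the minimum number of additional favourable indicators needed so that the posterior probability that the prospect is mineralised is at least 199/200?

6

Prior odds = 0.014/0.986 = 7/493.
Combined Bayes factor of the evidence already in hand = (1/3) × 2.1 = 0.7.
Odds after that evidence = (7/493) × 0.7 = 49/4930.
Target odds = 0.995/0.005 = 199.
Need 6ⁿ ≥ 199 ÷ (49/4930) = 981070/49.
6⁵ = 7776 falls short of 981070/49 but 6⁶ = 46656 reaches it, so n = 6.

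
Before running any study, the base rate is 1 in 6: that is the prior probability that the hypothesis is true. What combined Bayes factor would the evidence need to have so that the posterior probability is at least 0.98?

245

Prior odds = (1/6)/(5/6) = 0.2.
Target odds = 0.98/0.02 = 49.
Required Bayes factor = 49 ÷ 0.2 = 245.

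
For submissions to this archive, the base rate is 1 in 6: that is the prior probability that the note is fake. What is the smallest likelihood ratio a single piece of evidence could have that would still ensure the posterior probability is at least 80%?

Prior odds = (1/6)/(5/6) = 0.2.
Target odds = 0.8/0.2 = 4.
Required Bayes factor = 4 ÷ 0.2 = 20.

20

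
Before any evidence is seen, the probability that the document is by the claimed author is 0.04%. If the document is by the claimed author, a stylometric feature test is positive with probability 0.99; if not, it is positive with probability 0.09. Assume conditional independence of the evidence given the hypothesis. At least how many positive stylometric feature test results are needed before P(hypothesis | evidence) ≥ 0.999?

7

Prior odds: 0.0004 ÷ 0.9996 = 1/2499.
Likelihood ratio of a positive = 0.99/0.09 = 11.
Target odds: 0.999 ÷ 0.001 = 999.
Require 11ⁿ ≥ 999 ÷ (1/2499) = 2496501.
11⁶ = 1771561 falls short of 2496501 but 11⁷ = 19487171 reaches it, so n = 7.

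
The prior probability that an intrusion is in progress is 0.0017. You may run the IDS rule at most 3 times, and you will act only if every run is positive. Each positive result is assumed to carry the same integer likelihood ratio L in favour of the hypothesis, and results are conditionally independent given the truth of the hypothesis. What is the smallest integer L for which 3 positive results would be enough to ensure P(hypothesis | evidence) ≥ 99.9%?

Prior odds = 0.0017/0.9983 = 17/9983.
Target odds = 0.999/0.001 = 999.
Need L³ ≥ 999 ÷ (17/9983) = 9973017/17.
83³ = 571787 < 9973017/17 ≤ 592704 = 84³, so L = 84.

84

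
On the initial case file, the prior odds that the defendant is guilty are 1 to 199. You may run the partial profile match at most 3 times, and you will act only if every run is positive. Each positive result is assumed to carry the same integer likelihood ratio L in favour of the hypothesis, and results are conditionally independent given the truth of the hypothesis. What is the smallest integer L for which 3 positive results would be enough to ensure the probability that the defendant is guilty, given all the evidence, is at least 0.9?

13

Prior odds = 1/199.
Target odds = 0.9/0.1 = 9.
Need L³ ≥ 9 ÷ (1/199) = 1791.
12³ = 1728 < 1791 ≤ 2197 = 13³, so L = 13.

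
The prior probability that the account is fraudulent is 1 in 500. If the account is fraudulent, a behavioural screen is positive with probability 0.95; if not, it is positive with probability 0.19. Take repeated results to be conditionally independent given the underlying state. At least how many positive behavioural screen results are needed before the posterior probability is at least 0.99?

7

Prior odds: 0.002 ÷ 0.998 = 1/499.
Likelihood ratio of a positive = 0.95/0.19 = 5.
Target odds: 0.99 ÷ 0.01 = 99.
Require 5ⁿ ≥ 99 ÷ (1/499) = 49401.
5⁶ = 15625 falls short of 49401 but 5⁷ = 78125 reaches it, so n = 7.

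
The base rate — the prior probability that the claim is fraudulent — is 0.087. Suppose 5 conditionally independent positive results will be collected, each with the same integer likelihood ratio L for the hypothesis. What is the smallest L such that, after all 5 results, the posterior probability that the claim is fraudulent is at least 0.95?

3

Prior odds = 0.087/0.913 = 87/913.
Target odds = 0.95/0.05 = 19.
Need L⁵ ≥ 19 ÷ (87/913) = 17347/87.
2⁵ = 32 < 17347/87 ≤ 243 = 3⁵, so L = 3.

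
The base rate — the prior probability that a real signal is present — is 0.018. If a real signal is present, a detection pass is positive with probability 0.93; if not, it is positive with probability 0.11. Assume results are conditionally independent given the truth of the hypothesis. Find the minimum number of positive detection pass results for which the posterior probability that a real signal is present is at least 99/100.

Prior odds: 0.018 ÷ 0.982 = 9/491.
Likelihood ratio of a positive = 0.93/0.11 = 93/11.
Target posterior odds = 0.99/0.01 = 99.
Require (93/11)ⁿ ≥ 99 ÷ (9/491) = 5401.
(93/11)⁴ = 74805201/14641 falls short of 5401 but (93/11)⁵ ≈43196.8 reaches it, so n = 5.

5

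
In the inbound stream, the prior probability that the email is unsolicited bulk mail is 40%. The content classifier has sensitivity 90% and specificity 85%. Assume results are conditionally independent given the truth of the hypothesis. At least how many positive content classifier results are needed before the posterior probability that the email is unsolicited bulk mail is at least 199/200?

Prior odds: 0.4 ÷ 0.6 = 2/3.
False-positive rate = 1 − 0.85 = 0.15; likelihood ratio of a positive = 0.9/0.15 = 6.
Target odds: 0.995 ÷ 0.005 = 199.
Need (2/3) × 6ⁿ ≥ 199, i.e. 6ⁿ ≥ 298.5.
6³ = 216 falls short of 298.5 but 6⁴ = 1296 reaches it, so n = 4.

4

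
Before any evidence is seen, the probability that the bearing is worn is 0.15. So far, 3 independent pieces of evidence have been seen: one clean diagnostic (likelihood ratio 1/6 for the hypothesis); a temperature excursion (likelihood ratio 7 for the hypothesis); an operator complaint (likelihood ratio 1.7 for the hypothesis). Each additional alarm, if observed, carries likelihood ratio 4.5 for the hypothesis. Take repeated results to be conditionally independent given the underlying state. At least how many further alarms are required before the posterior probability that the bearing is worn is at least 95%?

Prior odds = 0.15/0.85 = 3/17.
Combined Bayes factor of the evidence already in hand = (1/6) × 7 × 1.7 = 119/60.
Odds after that evidence = (3/17) × 119/60 = 0.35.
Target odds = 0.95/0.05 = 19.
Need 4.5ⁿ ≥ 19 ÷ 0.35 = 380/7.
4.5² = 20.25 falls short of 380/7 but 4.5³ = 91.125 reaches it, so n = 3.

3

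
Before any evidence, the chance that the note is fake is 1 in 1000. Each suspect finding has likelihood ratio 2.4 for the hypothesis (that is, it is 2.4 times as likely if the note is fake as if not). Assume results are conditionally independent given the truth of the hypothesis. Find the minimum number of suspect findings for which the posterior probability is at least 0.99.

14

Prior odds: 0.001 ÷ 0.999 = 1/999.
Likelihood ratio per suspect finding = 2.4.
Target odds: 0.99 ÷ 0.01 = 99.
Need (1/999) × 2.4ⁿ ≥ 99, i.e. 2.4ⁿ ≥ 98901.
2.4¹³ ≈87648.8 falls short of 98901 but 2.4¹⁴ ≈210357 reaches it, so n = 14.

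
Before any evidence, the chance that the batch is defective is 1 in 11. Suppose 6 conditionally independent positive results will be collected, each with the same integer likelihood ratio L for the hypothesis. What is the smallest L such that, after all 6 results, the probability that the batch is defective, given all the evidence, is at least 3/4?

2

Prior odds = (1/11)/(10/11) = 0.1.
Target odds = 0.75/0.25 = 3.
Need L⁶ ≥ 3 ÷ 0.1 = 30.
1⁶ = 1 < 30 ≤ 64 = 2⁶, so L = 2.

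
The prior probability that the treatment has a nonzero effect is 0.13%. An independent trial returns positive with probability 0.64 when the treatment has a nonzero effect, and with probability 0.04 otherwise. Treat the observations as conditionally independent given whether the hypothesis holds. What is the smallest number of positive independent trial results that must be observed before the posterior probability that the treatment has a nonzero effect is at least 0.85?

Prior odds = 0.0013/0.9987 = 13/9987.
Likelihood ratio of a positive result = 0.64/0.04 = 16.
Target posterior odds = 0.85/0.15 = 17/3.
Need (13/9987) × 16ⁿ ≥ 17/3, i.e. 16ⁿ ≥ 56593/13.
16³ = 4096 falls short of 56593/13 but 16⁴ = 65536 reaches it, so n = 4.

4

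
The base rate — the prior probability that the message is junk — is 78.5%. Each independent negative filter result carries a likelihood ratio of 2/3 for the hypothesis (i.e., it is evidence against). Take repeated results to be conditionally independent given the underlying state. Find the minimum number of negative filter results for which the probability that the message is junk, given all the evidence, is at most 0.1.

Prior odds: 0.785 ÷ 0.215 = 157/43.
Likelihood ratio per negative filter result = 2/3.
Target odds: 0.1 ÷ 0.9 = 1/9.
Need (157/43) × (2/3)ⁿ ≤ 1/9, i.e. (2/3)ⁿ ≤ 43/1413.
(2/3)⁸ = 256/6561 is still above 43/1413 but (2/3)⁹ = 512/19683 is at or below it, so n = 9.

9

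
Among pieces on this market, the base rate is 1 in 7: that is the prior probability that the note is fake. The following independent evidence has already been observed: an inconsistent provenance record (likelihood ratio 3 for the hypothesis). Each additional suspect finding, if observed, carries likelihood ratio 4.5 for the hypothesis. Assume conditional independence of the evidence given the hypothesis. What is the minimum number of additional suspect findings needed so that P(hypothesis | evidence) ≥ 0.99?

Prior odds = (1/7)/(6/7) = 1/6.
Bayes factor of the evidence already in hand = 3.
Odds after that evidence = (1/6) × 3 = 0.5.
Target odds = 0.99/0.01 = 99.
Need 4.5ⁿ ≥ 99 ÷ 0.5 = 198.
4.5³ = 91.125 falls short of 198 but 4.5⁴ = 410.0625 reaches it, so n = 4.

4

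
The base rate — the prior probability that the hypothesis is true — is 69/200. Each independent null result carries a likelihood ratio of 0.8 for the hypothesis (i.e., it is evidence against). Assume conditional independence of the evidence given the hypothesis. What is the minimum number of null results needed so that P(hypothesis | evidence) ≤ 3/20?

Prior odds: 0.345 ÷ 0.655 = 69/131.
Likelihood ratio per null result = 0.8.
Target odds: 0.15 ÷ 0.85 = 3/17.
Need (69/131) × 0.8ⁿ ≤ 3/17, i.e. 0.8ⁿ ≤ 131/391.
0.8⁴ = 0.4096 is still above 131/391 but 0.8⁵ = 0.32768 is at or below it, so n = 5.

5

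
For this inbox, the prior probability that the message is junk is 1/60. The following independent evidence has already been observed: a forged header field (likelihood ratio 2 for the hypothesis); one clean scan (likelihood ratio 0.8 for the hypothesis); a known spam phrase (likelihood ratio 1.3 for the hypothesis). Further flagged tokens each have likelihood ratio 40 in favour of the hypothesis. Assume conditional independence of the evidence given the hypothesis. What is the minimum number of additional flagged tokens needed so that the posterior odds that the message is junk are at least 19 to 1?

Prior odds = (1/60)/(59/60) = 1/59.
Combined Bayes factor of the evidence already in hand = 2 × 0.8 × 1.3 = 2.08.
Odds after that evidence = (1/59) × 2.08 = 52/1475.
Target odds = 19.
Need 40ⁿ ≥ 19 ÷ (52/1475) = 28025/52.
40¹ = 40 falls short of 28025/52 but 40² = 1600 reaches it, so n = 2.

2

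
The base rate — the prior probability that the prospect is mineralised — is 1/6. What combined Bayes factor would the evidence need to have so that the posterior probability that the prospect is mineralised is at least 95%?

Prior odds = (1/6)/(5/6) = 0.2.
Target odds = 0.95/0.05 = 19.
Required Bayes factor = 19 ÷ 0.2 = 95.

95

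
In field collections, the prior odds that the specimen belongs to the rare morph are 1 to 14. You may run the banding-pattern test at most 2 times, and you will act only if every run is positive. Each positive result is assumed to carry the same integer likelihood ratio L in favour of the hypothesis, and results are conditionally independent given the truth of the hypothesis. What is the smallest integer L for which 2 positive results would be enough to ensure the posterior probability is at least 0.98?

27

Prior odds = 1/14.
Target odds = 0.98/0.02 = 49.
Need L² ≥ 49 ÷ (1/14) = 686.
26² = 676 < 686 ≤ 729 = 27², so L = 27.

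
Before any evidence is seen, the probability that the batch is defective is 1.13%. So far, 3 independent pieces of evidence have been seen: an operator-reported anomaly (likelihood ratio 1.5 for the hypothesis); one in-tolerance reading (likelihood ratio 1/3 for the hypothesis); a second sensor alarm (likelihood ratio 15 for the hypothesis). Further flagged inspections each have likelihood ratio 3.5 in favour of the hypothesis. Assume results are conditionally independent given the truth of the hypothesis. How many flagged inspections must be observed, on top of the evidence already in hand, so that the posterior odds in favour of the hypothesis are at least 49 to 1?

Prior odds = 0.0113/0.9887 = 113/9887.
Combined Bayes factor of the evidence already in hand = 1.5 × (1/3) × 15 = 7.5.
Odds after that evidence = (113/9887) × 7.5 = 1695/19774.
Target odds = 49.
Need 3.5ⁿ ≥ 49 ÷ (1695/19774) = 968926/1695.
3.5⁵ = 525.21875 falls short of 968926/1695 but 3.5⁶ = 1838.265625 reaches it, so n = 6.

6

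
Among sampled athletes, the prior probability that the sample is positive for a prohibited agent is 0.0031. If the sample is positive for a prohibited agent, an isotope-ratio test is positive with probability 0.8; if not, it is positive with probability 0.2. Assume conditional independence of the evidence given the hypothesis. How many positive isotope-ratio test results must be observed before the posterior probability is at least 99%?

Prior odds: 0.0031 ÷ 0.9969 = 31/9969.
Likelihood ratio of a positive = 0.8/0.2 = 4.
Target posterior odds = 0.99/0.01 = 99.
Need (31/9969) × 4ⁿ ≥ 99, i.e. 4ⁿ ≥ 986931/31.
4⁷ = 16384 falls short of 986931/31 but 4⁸ = 65536 reaches it, so n = 8.

8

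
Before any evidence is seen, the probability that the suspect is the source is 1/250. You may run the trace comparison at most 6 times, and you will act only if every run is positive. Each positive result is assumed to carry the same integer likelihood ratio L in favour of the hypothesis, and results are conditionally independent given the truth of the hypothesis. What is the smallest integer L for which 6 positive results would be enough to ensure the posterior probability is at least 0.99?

Prior odds = 0.004/0.996 = 1/249.
Target odds = 0.99/0.01 = 99.
Need L⁶ ≥ 99 ÷ (1/249) = 24651.
5⁶ = 15625 < 24651 ≤ 46656 = 6⁶, so L = 6.

6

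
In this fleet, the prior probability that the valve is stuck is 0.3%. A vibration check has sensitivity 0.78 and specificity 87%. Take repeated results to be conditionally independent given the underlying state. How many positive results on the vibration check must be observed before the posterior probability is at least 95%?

5

Prior odds = 0.003/0.997 = 3/997.
False-positive rate = 1 − 0.87 = 0.13; likelihood ratio of a positive = 0.78/0.13 = 6.
Target odds: 0.95 ÷ 0.05 = 19.
Require 6ⁿ ≥ 19 ÷ (3/997) = 18943/3.
6⁴ = 1296 falls short of 18943/3 but 6⁵ = 7776 reaches it, so n = 5.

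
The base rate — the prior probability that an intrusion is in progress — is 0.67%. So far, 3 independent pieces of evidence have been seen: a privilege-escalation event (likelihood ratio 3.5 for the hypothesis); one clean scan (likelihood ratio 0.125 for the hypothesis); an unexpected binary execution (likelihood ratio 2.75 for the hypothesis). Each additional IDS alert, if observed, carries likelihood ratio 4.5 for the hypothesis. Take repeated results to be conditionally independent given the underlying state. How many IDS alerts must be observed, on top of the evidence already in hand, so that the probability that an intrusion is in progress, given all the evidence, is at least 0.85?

Prior odds = 0.0067/0.9933 = 67/9933.
Combined Bayes factor of the evidence already in hand = 3.5 × 0.125 × 2.75 = 1.203125.
Odds after that evidence = (67/9933) × 1.203125 = 67/8256.
Target odds = 0.85/0.15 = 17/3.
Need 4.5ⁿ ≥ 17/3 ÷ (67/8256) = 46784/67.
4.5⁴ = 410.0625 falls short of 46784/67 but 4.5⁵ = 1845.28125 reaches it, so n = 5.

5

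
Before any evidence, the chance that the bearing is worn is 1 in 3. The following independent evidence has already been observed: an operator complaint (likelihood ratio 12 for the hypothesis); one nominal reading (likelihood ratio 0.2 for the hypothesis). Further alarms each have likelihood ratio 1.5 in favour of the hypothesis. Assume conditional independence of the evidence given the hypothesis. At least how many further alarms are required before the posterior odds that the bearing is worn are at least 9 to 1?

5

Prior odds = (1/3)/(2/3) = 0.5.
Combined Bayes factor of the evidence already in hand = 12 × 0.2 = 2.4.
Odds after that evidence = 0.5 × 2.4 = 1.2.
Target odds = 9.
Need 1.5ⁿ ≥ 9 ÷ 1.2 = 7.5.
1.5⁴ = 5.0625 falls short of 7.5 but 1.5⁵ = 7.59375 reaches it, so n = 5.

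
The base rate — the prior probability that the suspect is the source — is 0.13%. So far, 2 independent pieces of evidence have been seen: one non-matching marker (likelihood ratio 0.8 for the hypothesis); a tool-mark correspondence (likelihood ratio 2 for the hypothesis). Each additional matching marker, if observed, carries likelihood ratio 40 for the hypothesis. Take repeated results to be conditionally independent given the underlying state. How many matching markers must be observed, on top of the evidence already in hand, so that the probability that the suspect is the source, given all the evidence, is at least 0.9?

Prior odds = 0.0013/0.9987 = 13/9987.
Combined Bayes factor of the evidence already in hand = 0.8 × 2 = 1.6.
Odds after that evidence = (13/9987) × 1.6 = 104/49935.
Target odds = 0.9/0.1 = 9.
Need 40ⁿ ≥ 9 ÷ (104/49935) = 449415/104.
40² = 1600 falls short of 449415/104 but 40³ = 64000 reaches it, so n = 3.

3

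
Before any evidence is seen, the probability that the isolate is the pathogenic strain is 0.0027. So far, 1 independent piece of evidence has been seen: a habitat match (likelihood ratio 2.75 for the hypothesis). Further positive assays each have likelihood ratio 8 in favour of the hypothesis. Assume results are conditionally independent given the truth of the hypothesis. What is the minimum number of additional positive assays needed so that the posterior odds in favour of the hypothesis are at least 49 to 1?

Prior odds = 0.0027/0.9973 = 27/9973.
Bayes factor of the evidence already in hand = 2.75.
Odds after that evidence = (27/9973) × 2.75 = 297/39892.
Target odds = 49.
Need 8ⁿ ≥ 49 ÷ (297/39892) = 1954708/297.
8⁴ = 4096 falls short of 1954708/297 but 8⁵ = 32768 reaches it, so n = 5.

5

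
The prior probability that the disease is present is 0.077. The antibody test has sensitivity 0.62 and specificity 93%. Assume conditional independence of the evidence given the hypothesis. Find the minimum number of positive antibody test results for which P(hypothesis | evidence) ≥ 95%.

Prior odds = 0.077/0.923 = 77/923.
False-positive rate = 1 − 0.93 = 0.07; likelihood ratio of a positive = 0.62/0.07 = 62/7.
Target posterior odds = 0.95/0.05 = 19.
Require (62/7)ⁿ ≥ 19 ÷ (77/923) = 17537/77.
(62/7)² = 3844/49 falls short of 17537/77 but (62/7)³ = 238328/343 reaches it, so n = 3.

3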